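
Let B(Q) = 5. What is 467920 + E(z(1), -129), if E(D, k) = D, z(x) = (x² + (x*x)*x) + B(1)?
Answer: 467927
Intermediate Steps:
z(x) = 5 + x² + x³ (z(x) = (x² + (x*x)*x) + 5 = (x² + x²*x) + 5 = (x² + x³) + 5 = 5 + x² + x³)
467920 + E(z(1), -129) = 467920 + (5 + 1² + 1³) = 467920 + (5 + 1 + 1) = 467920 + 7 = 467927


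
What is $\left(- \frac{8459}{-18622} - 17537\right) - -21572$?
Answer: $\frac{75148229}{18622} \approx 4035.5$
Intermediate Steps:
$\left(- \frac{8459}{-18622} - 17537\right) - -21572 = \left(\left(-8459\right) \left(- \frac{1}{18622}\right) - 17537\right) + 21572 = \left(\frac{8459}{18622} - 17537\right) + 21572 = - \frac{326565555}{18622} + 21572 = \frac{75148229}{18622}$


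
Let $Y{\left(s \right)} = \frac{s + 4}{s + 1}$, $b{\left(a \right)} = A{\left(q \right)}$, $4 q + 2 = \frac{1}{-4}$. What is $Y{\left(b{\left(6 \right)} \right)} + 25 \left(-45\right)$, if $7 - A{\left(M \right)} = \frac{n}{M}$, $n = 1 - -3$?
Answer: $- \frac{152837}{136} \approx -1123.8$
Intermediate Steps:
$q = - \frac{9}{16}$ ($q = - \frac{1}{2} + \frac{1}{4 \left(-4\right)} = - \frac{1}{2} + \frac{1}{4} \left(- \frac{1}{4}\right) = - \frac{1}{2} - \frac{1}{16} = - \frac{9}{16} \approx -0.5625$)
$n = 4$ ($n = 1 + 3 = 4$)
$A{\left(M \right)} = 7 - \frac{4}{M}$
$b{\left(a \right)} = \frac{127}{9}$ ($b{\left(a \right)} = 7 - \frac{4}{- \frac{9}{16}} = 7 - - \frac{64}{9} = 7 + \frac{64}{9} = \frac{127}{9}$)
$Y{\left(s \right)} = \frac{4 + s}{1 + s}$
$Y{\left(b{\left(6 \right)} \right)} + 25 \left(-45\right) = \frac{4 + \frac{127}{9}}{1 + \frac{127}{9}} + 25 \left(-45\right) = \frac{1}{\frac{136}{9}} \cdot \frac{163}{9} - 1125 = \frac{9}{136} \cdot \frac{163}{9} - 1125 = \frac{163}{136} - 1125 = - \frac{152837}{136}$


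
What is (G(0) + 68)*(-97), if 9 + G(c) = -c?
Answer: -5723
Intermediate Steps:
G(c) = -9 - c
(G(0) + 68)*(-97) = ((-9 - 1*0) + 68)*(-97) = ((-9 + 0) + 68)*(-97) = (-9 + 68)*(-97) = 59*(-97) = -5723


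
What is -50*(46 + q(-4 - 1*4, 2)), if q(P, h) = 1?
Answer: -2350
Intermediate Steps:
-50*(46 + q(-4 - 1*4, 2)) = -50*(46 + 1) = -50*47 = -2350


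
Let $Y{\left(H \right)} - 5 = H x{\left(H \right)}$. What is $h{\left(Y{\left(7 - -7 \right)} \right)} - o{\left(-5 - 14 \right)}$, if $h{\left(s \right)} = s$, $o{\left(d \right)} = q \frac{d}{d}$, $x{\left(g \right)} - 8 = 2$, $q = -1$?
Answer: $146$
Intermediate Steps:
$x{\left(g \right)} = 10$ ($x{\left(g \right)} = 8 + 2 = 10$)
$o{\left(d \right)} = -1$ ($o{\left(d \right)} = - \frac{d}{d} = \left(-1\right) 1 = -1$)
$Y{\left(H \right)} = 5 + 10 H$ ($Y{\left(H \right)} = 5 + H 10 = 5 + 10 H$)
$h{\left(Y{\left(7 - -7 \right)} \right)} - o{\left(-5 - 14 \right)} = \left(5 + 10 \left(7 - -7\right)\right) - -1 = \left(5 + 10 \left(7 + 7\right)\right) + 1 = \left(5 + 10 \cdot 14\right) + 1 = \left(5 + 140\right) + 1 = 145 + 1 = 146$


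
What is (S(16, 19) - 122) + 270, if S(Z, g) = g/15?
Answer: 2239/15 ≈ 149.27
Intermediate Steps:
S(Z, g) = g/15 (S(Z, g) = g*(1/15) = g/15)
(S(16, 19) - 122) + 270 = ((1/15)*19 - 122) + 270 = (19/15 - 122) + 270 = -1811/15 + 270 = 2239/15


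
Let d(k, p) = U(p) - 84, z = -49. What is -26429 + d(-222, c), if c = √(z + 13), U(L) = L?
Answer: -26513 + 6*I ≈ -26513.0 + 6.0*I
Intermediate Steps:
c = 6*I (c = √(-49 + 13) = √(-36) = 6*I ≈ 6.0*I)
d(k, p) = -84 + p (d(k, p) = p - 84 = -84 + p)
-26429 + d(-222, c) = -26429 + (-84 + 6*I) = -26513 + 6*I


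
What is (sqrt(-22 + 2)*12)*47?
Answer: 1128*I*sqrt(5) ≈ 2522.3*I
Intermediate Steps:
(sqrt(-22 + 2)*12)*47 = (sqrt(-20)*12)*47 = ((2*I*sqrt(5))*12)*47 = (24*I*sqrt(5))*47 = 1128*I*sqrt(5)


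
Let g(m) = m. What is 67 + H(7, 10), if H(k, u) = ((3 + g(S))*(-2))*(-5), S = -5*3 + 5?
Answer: -3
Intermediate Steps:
S = -10 (S = -15 + 5 = -10)
H(k, u) = -70 (H(k, u) = ((3 - 10)*(-2))*(-5) = -7*(-2)*(-5) = 14*(-5) = -70)
67 + H(7, 10) = 67 - 70 = -3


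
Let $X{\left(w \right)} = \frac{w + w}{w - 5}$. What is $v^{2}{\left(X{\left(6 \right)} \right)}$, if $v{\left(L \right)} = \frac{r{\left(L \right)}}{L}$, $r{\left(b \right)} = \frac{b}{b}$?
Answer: $\frac{1}{144} \approx 0.0069444$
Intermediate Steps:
$r{\left(b \right)} = 1$
$X{\left(w \right)} = \frac{2 w}{-5 + w}$
$v{\left(L \right)} = \frac{1}{L}$ ($v{\left(L \right)} = 1 \frac{1}{L} = \frac{1}{L}$)
$v^{2}{\left(X{\left(6 \right)} \right)} = \left(\frac{1}{2 \cdot 6 \frac{1}{-5 + 6}}\right)^{2} = \left(\frac{1}{2 \cdot 6 \cdot 1^{-1}}\right)^{2} = \left(\frac{1}{2 \cdot 6 \cdot 1}\right)^{2} = \left(\frac{1}{12}\right)^{2} = \frac{1}{144}$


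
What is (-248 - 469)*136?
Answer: -97512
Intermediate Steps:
(-248 - 469)*136 = -717*136 = -97512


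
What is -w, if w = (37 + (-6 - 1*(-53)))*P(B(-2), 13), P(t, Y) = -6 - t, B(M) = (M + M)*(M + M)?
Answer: 1848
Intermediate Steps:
B(M) = 4*M**2 (B(M) = (2*M)*(2*M) = 4*M**2)
w = -1848 (w = (37 + (-6 - 1*(-53)))*(-6 - 4*(-2)**2) = (37 + (-6 + 53))*(-6 - 4*4) = (37 + 47)*(-6 - 1*16) = 84*(-6 - 16) = 84*(-22) = -1848)
-w = -1*(-1848) = 1848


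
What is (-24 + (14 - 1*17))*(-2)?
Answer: 54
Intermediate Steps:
(-24 + (14 - 1*17))*(-2) = (-24 + (14 - 17))*(-2) = (-24 - 3)*(-2) = -27*(-2) = 54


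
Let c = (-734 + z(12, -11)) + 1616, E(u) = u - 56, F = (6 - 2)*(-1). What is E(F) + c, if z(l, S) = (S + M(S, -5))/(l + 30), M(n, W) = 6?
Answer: 34519/42 ≈ 821.88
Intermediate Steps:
F = -4 (F = 4*(-1) = -4)
z(l, S) = (6 + S)/(30 + l) (z(l, S) = (S + 6)/(l + 30) = (6 + S)/(30 + l))
E(u) = -56 + u
c = 37039/42 (c = (-734 + (6 - 11)/(30 + 12)) + 1616 = (-734 - 5/42) + 1616 = -30833/42 + 1616 = 37039/42 ≈ 881.88)
E(F) + c = (-56 - 4) + 37039/42 = -60 + 37039/42 = 34519/42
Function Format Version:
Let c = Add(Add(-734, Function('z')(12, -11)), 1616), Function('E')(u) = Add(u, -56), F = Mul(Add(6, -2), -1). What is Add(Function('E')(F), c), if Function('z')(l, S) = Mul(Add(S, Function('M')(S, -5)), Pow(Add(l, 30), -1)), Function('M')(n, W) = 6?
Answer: Rational(34519, 42) ≈ 821.88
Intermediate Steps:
F = -4 (F = Mul(4, -1) = -4)
Function('z')(l, S) = Mul(Pow(Add(30, l), -1), Add(6, S)) (Function('z')(l, S) = Mul(Add(S, 6), Pow(Add(l, 30), -1)) = Mul(Add(6, S), Pow(Add(30, l), -1)) = Mul(Pow(Add(30, l), -1), Add(6, S)))
Function('E')(u) = Add(-56, u)
c = Rational(37039, 42) (c = Add(Add(-734, Mul(Pow(Add(30, 12), -1), Add(6, -11))), 1616) = Add(Add(-734, Mul(Pow(42, -1), -5)), 1616) = Add(Add(-734, Mul(Rational(1, 42), -5)), 1616) = Add(Add(-734, Rational(-5, 42)), 1616) = Add(Rational(-30833, 42), 1616) = Rational(37039, 42) ≈ 881.88)
Add(Function('E')(F), c) = Add(Add(-56, -4), Rational(37039, 42)) = Add(-60, Rational(37039, 42)) = Rational(34519, 42)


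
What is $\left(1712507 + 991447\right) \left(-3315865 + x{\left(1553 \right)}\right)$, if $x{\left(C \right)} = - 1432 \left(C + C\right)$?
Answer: $-20992571399778$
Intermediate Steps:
$x{\left(C \right)} = - 2864 C$ ($x{\left(C \right)} = - 1432 \cdot 2 C = - 2864 C$)
$\left(1712507 + 991447\right) \left(-3315865 + x{\left(1553 \right)}\right) = \left(1712507 + 991447\right) \left(-3315865 - 4447792\right) = 2703954 \left(-3315865 - 4447792\right) = 2703954 \left(-7763657\right) = -20992571399778$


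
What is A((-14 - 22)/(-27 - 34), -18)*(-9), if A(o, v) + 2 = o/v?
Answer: 1116/61 ≈ 18.295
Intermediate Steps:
A(o, v) = -2 + o/v
A((-14 - 22)/(-27 - 34), -18)*(-9) = (-2 + ((-14 - 22)/(-27 - 34))/(-18))*(-9) = (-2 - 36/(-61)*(-1/18))*(-9) = (-2 - 36*(-1/61)*(-1/18))*(-9) = (-2 + (36/61)*(-1/18))*(-9) = (-2 - 2/61)*(-9) = -124/61*(-9) = 1116/61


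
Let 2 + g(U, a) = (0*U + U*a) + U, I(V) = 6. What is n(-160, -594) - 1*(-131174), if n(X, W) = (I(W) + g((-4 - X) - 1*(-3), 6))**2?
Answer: 1378863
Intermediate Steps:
g(U, a) = -2 + U + U*a (g(U, a) = -2 + ((0*U + U*a) + U) = -2 + ((0 + U*a) + U) = -2 + (U*a + U) = -2 + (U + U*a) = -2 + U + U*a)
n(X, W) = (-3 - 7*X)**2 (n(X, W) = (6 + (-2 + ((-4 - X) - 1*(-3)) + ((-4 - X) - 1*(-3))*6))**2 = (6 + (-2 + ((-4 - X) + 3) + ((-4 - X) + 3)*6))**2 = (6 + (-2 + (-1 - X) + (-1 - X)*6))**2 = (6 + (-2 + (-1 - X) + (-6 - 6*X)))**2 = (6 + (-9 - 7*X))**2 = (-3 - 7*X)**2)
n(-160, -594) - 1*(-131174) = (3 + 7*(-160))**2 - 1*(-131174) = (3 - 1120)**2 + 131174 = (-1117)**2 + 131174 = 1247689 + 131174 = 1378863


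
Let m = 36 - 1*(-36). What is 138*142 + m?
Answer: 19668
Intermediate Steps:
m = 72 (m = 36 + 36 = 72)
138*142 + m = 138*142 + 72 = 19596 + 72 = 19668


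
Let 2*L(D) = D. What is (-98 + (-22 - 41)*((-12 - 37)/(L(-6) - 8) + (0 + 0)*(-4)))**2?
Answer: 17347225/121 ≈ 1.4337e+5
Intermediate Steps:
L(D) = D/2
(-98 + (-22 - 41)*((-12 - 37)/(L(-6) - 8) + (0 + 0)*(-4)))**2 = (-98 + (-22 - 41)*((-12 - 37)/((1/2)*(-6) - 8) + (0 + 0)*(-4)))**2 = (-98 - 63*(-49/(-3 - 8) + 0*(-4)))**2 = (-98 - 63*(-49/(-11) + 0))**2 = (-98 - 63*(-49*(-1/11) + 0))**2 = (-98 - 63*(49/11 + 0))**2 = (-98 - 63*49/11)**2 = (-98 - 3087/11)**2 = (-4165/11)**2 = 17347225/121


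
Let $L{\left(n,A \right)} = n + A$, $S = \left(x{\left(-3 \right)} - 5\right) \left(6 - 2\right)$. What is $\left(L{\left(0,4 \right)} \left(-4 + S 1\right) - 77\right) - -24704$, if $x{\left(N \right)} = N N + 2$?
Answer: $24707$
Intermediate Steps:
$x{\left(N \right)} = 2 + N^{2}$ ($x{\left(N \right)} = N^{2} + 2 = 2 + N^{2}$)
$S = 24$ ($S = \left(\left(2 + \left(-3\right)^{2}\right) - 5\right) \left(6 - 2\right) = \left(\left(2 + 9\right) - 5\right) 4 = \left(11 - 5\right) 4 = 6 \cdot 4 = 24$)
$L{\left(n,A \right)} = A + n$
$\left(L{\left(0,4 \right)} \left(-4 + S 1\right) - 77\right) - -24704 = \left(\left(4 + 0\right) \left(-4 + 24 \cdot 1\right) - 77\right) - -24704 = \left(4 \left(-4 + 24\right) - 77\right) + 24704 = \left(4 \cdot 20 - 77\right) + 24704 = \left(80 - 77\right) + 24704 = 3 + 24704 = 24707$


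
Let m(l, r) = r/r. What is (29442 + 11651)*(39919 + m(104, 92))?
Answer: 1640432560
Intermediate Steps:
m(l, r) = 1
(29442 + 11651)*(39919 + m(104, 92)) = (29442 + 11651)*(39919 + 1) = 41093*39920 = 1640432560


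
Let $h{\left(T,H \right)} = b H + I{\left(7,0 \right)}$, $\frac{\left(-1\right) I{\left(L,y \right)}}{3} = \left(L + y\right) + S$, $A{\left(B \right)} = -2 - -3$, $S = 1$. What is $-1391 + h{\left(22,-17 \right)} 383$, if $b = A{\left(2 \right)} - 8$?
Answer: $34994$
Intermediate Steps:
$A{\left(B \right)} = 1$ ($A{\left(B \right)} = -2 + 3 = 1$)
$I{\left(L,y \right)} = -3 - 3 L - 3 y$ ($I{\left(L,y \right)} = - 3 \left(\left(L + y\right) + 1\right) = - 3 \left(1 + L + y\right) = -3 - 3 L - 3 y$)
$b = -7$ ($b = 1 - 8 = -7$)
$h{\left(T,H \right)} = -24 - 7 H$ ($h{\left(T,H \right)} = - 7 H - 24 = -24 - 7 H$)
$-1391 + h{\left(22,-17 \right)} 383 = -1391 + \left(-24 - -119\right) 383 = -1391 + \left(-24 + 119\right) 383 = -1391 + 95 \cdot 383 = -1391 + 36385 = 34994$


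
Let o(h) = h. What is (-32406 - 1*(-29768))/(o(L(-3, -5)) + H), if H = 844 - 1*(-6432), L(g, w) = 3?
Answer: -2638/7279 ≈ -0.36241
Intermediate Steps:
H = 7276 (H = 844 + 6432 = 7276)
(-32406 - 1*(-29768))/(o(L(-3, -5)) + H) = (-32406 - 1*(-29768))/(3 + 7276) = (-32406 + 29768)/7279 = -2638*1/7279 = -2638/7279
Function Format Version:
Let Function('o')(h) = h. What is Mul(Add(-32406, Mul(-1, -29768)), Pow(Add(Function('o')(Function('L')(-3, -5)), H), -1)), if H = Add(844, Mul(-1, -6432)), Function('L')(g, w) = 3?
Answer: Rational(-2638, 7279) ≈ -0.36241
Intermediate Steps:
H = 7276 (H = Add(844, 6432) = 7276)
Mul(Add(-32406, Mul(-1, -29768)), Pow(Add(Function('o')(Function('L')(-3, -5)), H), -1)) = Mul(Add(-32406, Mul(-1, -29768)), Pow(Add(3, 7276), -1)) = Mul(Add(-32406, 29768), Pow(7279, -1)) = Mul(-2638, Rational(1, 7279)) = Rational(-2638, 7279)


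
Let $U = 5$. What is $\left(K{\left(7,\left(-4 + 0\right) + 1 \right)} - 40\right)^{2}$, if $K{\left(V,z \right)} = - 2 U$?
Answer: $2500$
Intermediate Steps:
$K{\left(V,z \right)} = -10$ ($K{\left(V,z \right)} = \left(-2\right) 5 = -10$)
$\left(K{\left(7,\left(-4 + 0\right) + 1 \right)} - 40\right)^{2} = \left(-10 - 40\right)^{2} = \left(-50\right)^{2} = 2500$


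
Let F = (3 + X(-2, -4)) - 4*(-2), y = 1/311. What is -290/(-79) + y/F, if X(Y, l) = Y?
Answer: 811789/221121 ≈ 3.6712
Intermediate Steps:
y = 1/311 ≈ 0.0032154
F = 9 (F = (3 - 2) - 4*(-2) = 1 + 8 = 9)
-290/(-79) + y/F = -290/(-79) + (1/311)/9 = -290*(-1/79) + (1/311)*(⅑) = 290/79 + 1/2799 = 811789/221121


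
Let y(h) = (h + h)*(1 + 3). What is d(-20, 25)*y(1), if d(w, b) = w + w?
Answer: -320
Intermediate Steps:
d(w, b) = 2*w
y(h) = 8*h (y(h) = (2*h)*4 = 8*h)
d(-20, 25)*y(1) = (2*(-20))*(8*1) = -40*8 = -320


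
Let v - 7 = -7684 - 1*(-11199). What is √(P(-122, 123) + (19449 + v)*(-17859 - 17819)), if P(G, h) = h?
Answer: 9*I*√10118015 ≈ 28628.0*I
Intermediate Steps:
v = 3522 (v = 7 + (-7684 - 1*(-11199)) = 7 + (-7684 + 11199) = 7 + 3515 = 3522)
√(P(-122, 123) + (19449 + v)*(-17859 - 17819)) = √(123 + (19449 + 3522)*(-17859 - 17819)) = √(123 + 22971*(-35678)) = √(123 - 819559338) = √(-819559215) = 9*I*√10118015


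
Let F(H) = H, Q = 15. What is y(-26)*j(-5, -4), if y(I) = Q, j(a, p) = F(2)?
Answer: 30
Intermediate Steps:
j(a, p) = 2
y(I) = 15
y(-26)*j(-5, -4) = 15*2 = 30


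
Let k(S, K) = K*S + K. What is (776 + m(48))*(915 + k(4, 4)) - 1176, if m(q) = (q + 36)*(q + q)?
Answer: 8264224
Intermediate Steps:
k(S, K) = K + K*S
m(q) = 2*q*(36 + q) (m(q) = (36 + q)*(2*q) = 2*q*(36 + q))
(776 + m(48))*(915 + k(4, 4)) - 1176 = (776 + 2*48*(36 + 48))*(915 + 4*(1 + 4)) - 1176 = (776 + 2*48*84)*(915 + 4*5) - 1176 = (776 + 8064)*(915 + 20) - 1176 = 8840*935 - 1176 = 8265400 - 1176 = 8264224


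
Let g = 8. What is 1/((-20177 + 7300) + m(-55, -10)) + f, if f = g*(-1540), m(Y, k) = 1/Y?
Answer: -8725467575/708236 ≈ -12320.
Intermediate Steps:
f = -12320 (f = 8*(-1540) = -12320)
1/((-20177 + 7300) + m(-55, -10)) + f = 1/((-20177 + 7300) + 1/(-55)) - 12320 = 1/(-12877 - 1/55) - 12320 = 1/(-708236/55) - 12320 = -55/708236 - 12320 = -8725467575/708236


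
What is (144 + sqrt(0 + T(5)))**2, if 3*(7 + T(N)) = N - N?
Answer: (144 + I*sqrt(7))**2 ≈ 20729.0 + 761.98*I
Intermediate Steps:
T(N) = -7 (T(N) = -7 + (N - N)/3 = -7 + (1/3)*0 = -7 + 0 = -7)
(144 + sqrt(0 + T(5)))**2 = (144 + sqrt(0 - 7))**2 = (144 + sqrt(-7))**2 = (144 + I*sqrt(7))**2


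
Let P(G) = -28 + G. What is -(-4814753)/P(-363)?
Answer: -4814753/391 ≈ -12314.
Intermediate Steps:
-(-4814753)/P(-363) = -(-4814753)/(-28 - 363) = -(-4814753)/(-391) = -(-4814753)*(-1)/391 = -41*117433/391 = -4814753/391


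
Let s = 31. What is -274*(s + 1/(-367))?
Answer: -3117024/367 ≈ -8493.3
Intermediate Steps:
-274*(s + 1/(-367)) = -274*(31 + 1/(-367)) = -274*(31 - 1/367) = -274*11376/367 = -3117024/367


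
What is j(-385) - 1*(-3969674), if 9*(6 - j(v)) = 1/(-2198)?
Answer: 78528209761/19782 ≈ 3.9697e+6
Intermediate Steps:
j(v) = 118693/19782 (j(v) = 6 - ⅑/(-2198) = 6 - ⅑*(-1/2198) = 6 + 1/19782 = 118693/19782)
j(-385) - 1*(-3969674) = 118693/19782 - 1*(-3969674) = 118693/19782 + 3969674 = 78528209761/19782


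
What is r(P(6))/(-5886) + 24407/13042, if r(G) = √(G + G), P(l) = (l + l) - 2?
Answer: 24407/13042 - √5/2943 ≈ 1.8707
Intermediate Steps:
P(l) = -2 + 2*l (P(l) = 2*l - 2 = -2 + 2*l)
r(G) = √2*√G (r(G) = √(2*G) = √2*√G)
r(P(6))/(-5886) + 24407/13042 = (√2*√(-2 + 2*6))/(-5886) + 24407/13042 = (√2*√(-2 + 12))*(-1/5886) + 24407*(1/13042) = (√2*√10)*(-1/5886) + 24407/13042 = (2*√5)*(-1/5886) + 24407/13042 = -√5/2943 + 24407/13042 = 24407/13042 - √5/2943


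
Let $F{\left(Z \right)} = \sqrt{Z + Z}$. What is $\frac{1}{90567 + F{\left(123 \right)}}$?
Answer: $\frac{30189}{2734127081} - \frac{\sqrt{246}}{8202381243} \approx 1.104 \cdot 10^{-5}$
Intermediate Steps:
$F{\left(Z \right)} = \sqrt{2} \sqrt{Z}$ ($F{\left(Z \right)} = \sqrt{2 Z} = \sqrt{2} \sqrt{Z}$)
$\frac{1}{90567 + F{\left(123 \right)}} = \frac{1}{90567 + \sqrt{2} \sqrt{123}} = \frac{1}{90567 + \sqrt{246}}$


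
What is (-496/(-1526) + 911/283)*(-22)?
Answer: -16836094/215929 ≈ -77.970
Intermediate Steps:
(-496/(-1526) + 911/283)*(-22) = (-496*(-1/1526) + 911*(1/283))*(-22) = (248/763 + 911/283)*(-22) = (765277/215929)*(-22) = -16836094/215929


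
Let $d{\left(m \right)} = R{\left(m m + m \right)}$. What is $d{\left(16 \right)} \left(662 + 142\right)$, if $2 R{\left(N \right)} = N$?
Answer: $109344$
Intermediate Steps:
$R{\left(N \right)} = \frac{N}{2}$
$d{\left(m \right)} = \frac{m}{2} + \frac{m^{2}}{2}$ ($d{\left(m \right)} = \frac{m m + m}{2} = \frac{m^{2} + m}{2} = \frac{m + m^{2}}{2} = \frac{m}{2} + \frac{m^{2}}{2}$)
$d{\left(16 \right)} \left(662 + 142\right) = \frac{1}{2} \cdot 16 \left(1 + 16\right) \left(662 + 142\right) = \frac{1}{2} \cdot 16 \cdot 17 \cdot 804 = 136 \cdot 804 = 109344$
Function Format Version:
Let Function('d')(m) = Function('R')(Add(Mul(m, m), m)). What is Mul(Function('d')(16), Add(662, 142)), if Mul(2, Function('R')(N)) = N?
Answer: 109344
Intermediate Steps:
Function('R')(N) = Mul(Rational(1, 2), N)
Function('d')(m) = Add(Mul(Rational(1, 2), m), Mul(Rational(1, 2), Pow(m, 2))) (Function('d')(m) = Mul(Rational(1, 2), Add(Mul(m, m), m)) = Mul(Rational(1, 2), Add(Pow(m, 2), m)) = Mul(Rational(1, 2), Add(m, Pow(m, 2))) = Add(Mul(Rational(1, 2), m), Mul(Rational(1, 2), Pow(m, 2))))
Mul(Function('d')(16), Add(662, 142)) = Mul(Mul(Rational(1, 2), 16, Add(1, 16)), Add(662, 142)) = Mul(Mul(Rational(1, 2), 16, 17), 804) = Mul(136, 804) = 109344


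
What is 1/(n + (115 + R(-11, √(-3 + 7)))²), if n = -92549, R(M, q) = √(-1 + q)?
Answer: -1/79093 ≈ -1.2643e-5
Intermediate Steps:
1/(n + (115 + R(-11, √(-3 + 7)))²) = 1/(-92549 + (115 + √(-1 + √(-3 + 7)))²) = 1/(-92549 + (115 + √(-1 + √4))²) = 1/(-92549 + (115 + √(-1 + 2))²) = 1/(-92549 + (115 + √1)²) = 1/(-92549 + (115 + 1)²) = 1/(-92549 + 116²) = 1/(-92549 + 13456) = 1/(-79093) = -1/79093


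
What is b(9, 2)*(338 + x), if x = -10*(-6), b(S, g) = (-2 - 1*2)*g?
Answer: -3184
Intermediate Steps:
b(S, g) = -4*g (b(S, g) = (-2 - 2)*g = -4*g)
x = 60
b(9, 2)*(338 + x) = (-4*2)*(338 + 60) = -8*398 = -3184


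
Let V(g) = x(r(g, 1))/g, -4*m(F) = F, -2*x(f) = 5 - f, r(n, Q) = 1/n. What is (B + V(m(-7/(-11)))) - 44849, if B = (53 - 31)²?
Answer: -2172147/49 ≈ -44330.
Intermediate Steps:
x(f) = -5/2 + f/2 (x(f) = -(5 - f)/2 = -5/2 + f/2)
m(F) = -F/4
B = 484 (B = 22² = 484)
V(g) = (-5/2 + 1/(2*g))/g
(B + V(m(-7/(-11)))) - 44849 = (484 + (1 - (-5)*(-7/(-11))/4)/(2*(-(-7)/(4*(-11)))²)) - 44849 = (484 + (1 - (-5)*(-7*(-1/11))/4)/(2*(-(-7)*(-1)/(4*11))²)) - 44849 = (484 + (1 - (-5)*7/(4*11))/(2*(-¼*7/11)²)) - 44849 = (484 + (1 - 5*(-7/44))/(2*(-7/44)²)) - 44849 = (484 + (½)*(1936/49)*(1 + 35/44)) - 44849 = (484 + (½)*(1936/49)*(79/44)) - 44849 = (484 + 1738/49) - 44849 = 25454/49 - 44849 = -2172147/49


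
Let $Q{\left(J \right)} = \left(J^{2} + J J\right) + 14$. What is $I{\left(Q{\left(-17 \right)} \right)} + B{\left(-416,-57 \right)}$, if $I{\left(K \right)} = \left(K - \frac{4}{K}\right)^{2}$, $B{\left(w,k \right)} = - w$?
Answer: $\frac{7685500289}{21904} \approx 3.5087 \cdot 10^{5}$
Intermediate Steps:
$Q{\left(J \right)} = 14 + 2 J^{2}$ ($Q{\left(J \right)} = \left(J^{2} + J^{2}\right) + 14 = 2 J^{2} + 14 = 14 + 2 J^{2}$)
$I{\left(Q{\left(-17 \right)} \right)} + B{\left(-416,-57 \right)} = \frac{\left(-4 + \left(14 + 2 \left(-17\right)^{2}\right)^{2}\right)^{2}}{\left(14 + 2 \left(-17\right)^{2}\right)^{2}} - -416 = \frac{\left(-4 + \left(14 + 2 \cdot 289\right)^{2}\right)^{2}}{\left(14 + 2 \cdot 289\right)^{2}} + 416 = \frac{\left(-4 + \left(14 + 578\right)^{2}\right)^{2}}{\left(14 + 578\right)^{2}} + 416 = \frac{\left(-4 + 592^{2}\right)^{2}}{350464} + 416 = \frac{\left(-4 + 350464\right)^{2}}{350464} + 416 = \frac{350460^{2}}{350464} + 416 = \frac{1}{350464} \cdot 122822211600 + 416 = \frac{7676388225}{21904} + 416 = \frac{7685500289}{21904}$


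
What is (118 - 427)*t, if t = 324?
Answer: -100116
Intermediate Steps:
(118 - 427)*t = (118 - 427)*324 = -309*324 = -100116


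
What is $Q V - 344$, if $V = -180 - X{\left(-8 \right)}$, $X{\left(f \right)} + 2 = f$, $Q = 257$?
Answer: $-44034$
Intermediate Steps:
$X{\left(f \right)} = -2 + f$
$V = -170$ ($V = -180 - \left(-2 - 8\right) = -180 - -10 = -180 + 10 = -170$)
$Q V - 344 = 257 \left(-170\right) - 344 = -43690 - 344 = -44034$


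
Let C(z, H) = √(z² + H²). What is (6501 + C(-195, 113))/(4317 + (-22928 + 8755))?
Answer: -591/896 - √50794/9856 ≈ -0.68246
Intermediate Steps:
C(z, H) = √(H² + z²)
(6501 + C(-195, 113))/(4317 + (-22928 + 8755)) = (6501 + √(113² + (-195)²))/(4317 + (-22928 + 8755)) = (6501 + √(12769 + 38025))/(4317 - 14173) = (6501 + √50794)/(-9856) = (6501 + √50794)*(-1/9856) = -591/896 - √50794/9856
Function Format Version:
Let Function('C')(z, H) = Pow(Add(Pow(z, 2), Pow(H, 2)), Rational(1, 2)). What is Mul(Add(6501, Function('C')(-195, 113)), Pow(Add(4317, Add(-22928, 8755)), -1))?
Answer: Add(Rational(-591, 896), Mul(Rational(-1, 9856), Pow(50794, Rational(1, 2)))) ≈ -0.68246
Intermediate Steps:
Function('C')(z, H) = Pow(Add(Pow(H, 2), Pow(z, 2)), Rational(1, 2))
Mul(Add(6501, Function('C')(-195, 113)), Pow(Add(4317, Add(-22928, 8755)), -1)) = Mul(Add(6501, Pow(Add(Pow(113, 2), Pow(-195, 2)), Rational(1, 2))), Pow(Add(4317, Add(-22928, 8755)), -1)) = Mul(Add(6501, Pow(Add(12769, 38025), Rational(1, 2))), Pow(Add(4317, -14173), -1)) = Mul(Add(6501, Pow(50794, Rational(1, 2))), Pow(-9856, -1)) = Mul(Add(6501, Pow(50794, Rational(1, 2))), Rational(-1, 9856)) = Add(Rational(-591, 896), Mul(Rational(-1, 9856), Pow(50794, Rational(1, 2))))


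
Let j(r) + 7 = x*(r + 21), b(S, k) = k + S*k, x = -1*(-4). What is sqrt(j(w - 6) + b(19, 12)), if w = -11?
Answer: sqrt(249) ≈ 15.780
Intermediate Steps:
x = 4
j(r) = 77 + 4*r (j(r) = -7 + 4*(r + 21) = -7 + 4*(21 + r) = -7 + (84 + 4*r) = 77 + 4*r)
sqrt(j(w - 6) + b(19, 12)) = sqrt((77 + 4*(-11 - 6)) + 12*(1 + 19)) = sqrt((77 + 4*(-17)) + 12*20) = sqrt((77 - 68) + 240) = sqrt(9 + 240) = sqrt(249)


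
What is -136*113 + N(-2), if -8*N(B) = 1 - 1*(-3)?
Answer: -30737/2 ≈ -15369.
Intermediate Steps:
N(B) = -1/2 (N(B) = -(1 - 1*(-3))/8 = -(1 + 3)/8 = -1/8*4 = -1/2)
-136*113 + N(-2) = -136*113 - 1/2 = -15368 - 1/2 = -30737/2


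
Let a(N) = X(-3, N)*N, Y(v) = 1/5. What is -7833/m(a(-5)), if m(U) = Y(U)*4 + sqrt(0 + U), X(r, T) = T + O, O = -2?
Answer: 156660/859 - 195825*sqrt(35)/859 ≈ -1166.3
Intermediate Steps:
Y(v) = 1/5
X(r, T) = -2 + T (X(r, T) = T - 2 = -2 + T)
a(N) = N*(-2 + N) (a(N) = (-2 + N)*N = N*(-2 + N))
m(U) = 4/5 + sqrt(U) (m(U) = (1/5)*4 + sqrt(0 + U) = 4/5 + sqrt(U))
-7833/m(a(-5)) = -7833/(4/5 + sqrt(-5*(-2 - 5))) = -7833/(4/5 + sqrt(-5*(-7))) = -7833/(4/5 + sqrt(35))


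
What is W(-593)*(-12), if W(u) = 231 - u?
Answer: -9888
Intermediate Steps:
W(-593)*(-12) = (231 - 1*(-593))*(-12) = (231 + 593)*(-12) = 824*(-12) = -9888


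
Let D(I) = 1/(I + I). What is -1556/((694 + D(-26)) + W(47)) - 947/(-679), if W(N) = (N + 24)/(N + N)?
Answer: -974200211/1152897865 ≈ -0.84500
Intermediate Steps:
D(I) = 1/(2*I)
W(N) = (24 + N)/(2*N) (W(N) = (24 + N)/((2*N)) = (24 + N)*(1/(2*N)) = (24 + N)/(2*N))
-1556/((694 + D(-26)) + W(47)) - 947/(-679) = -1556/((694 + (1/2)/(-26)) + (1/2)*(24 + 47)/47) - 947/(-679) = -1556/((694 + (1/2)*(-1/26)) + (1/2)*(1/47)*71) - 947*(-1/679) = -1556/((694 - 1/52) + 71/94) + 947/679 = -1556/(36087/52 + 71/94) + 947/679 = -1556/1697935/2444 + 947/679 = -1556*2444/1697935 + 947/679 = -3802864/1697935 + 947/679 = -974200211/1152897865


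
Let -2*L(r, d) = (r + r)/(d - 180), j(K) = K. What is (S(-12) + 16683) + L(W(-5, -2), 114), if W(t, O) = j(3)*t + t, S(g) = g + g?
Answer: 549737/33 ≈ 16659.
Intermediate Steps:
S(g) = 2*g
W(t, O) = 4*t (W(t, O) = 3*t + t = 4*t)
L(r, d) = -r/(-180 + d) (L(r, d) = -(r + r)/(2*(d - 180)) = -2*r/(2*(-180 + d)) = -r/(-180 + d))
(S(-12) + 16683) + L(W(-5, -2), 114) = (2*(-12) + 16683) - 4*(-5)/(-180 + 114) = (-24 + 16683) - 1*(-20)/(-66) = 16659 - 1*(-20)*(-1/66) = 16659 - 10/33 = 549737/33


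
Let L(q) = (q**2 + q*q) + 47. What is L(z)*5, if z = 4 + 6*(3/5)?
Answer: 4063/5 ≈ 812.60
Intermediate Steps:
z = 38/5 (z = 4 + 6*(3*(1/5)) = 4 + 6*(3/5) = 4 + 18/5 = 38/5 ≈ 7.6000)
L(q) = 47 + 2*q**2 (L(q) = (q**2 + q**2) + 47 = 2*q**2 + 47 = 47 + 2*q**2)
L(z)*5 = (47 + 2*(38/5)**2)*5 = (47 + 2*(1444/25))*5 = (47 + 2888/25)*5 = (4063/25)*5 = 4063/5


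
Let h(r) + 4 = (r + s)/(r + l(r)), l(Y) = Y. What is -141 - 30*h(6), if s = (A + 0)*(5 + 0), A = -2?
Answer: -11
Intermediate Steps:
s = -10 (s = (-2 + 0)*(5 + 0) = -2*5 = -10)
h(r) = -4 + (-10 + r)/(2*r) (h(r) = -4 + (r - 10)/(r + r) = -4 + (-10 + r)/((2*r)) = -4 + (-10 + r)*(1/(2*r)) = -4 + (-10 + r)/(2*r))
-141 - 30*h(6) = -141 - 30*(-7/2 - 5/6) = -141 - 30*(-7/2 - 5*⅙) = -141 - 30*(-7/2 - ⅚) = -141 - 30*(-13/3) = -141 + 130 = -11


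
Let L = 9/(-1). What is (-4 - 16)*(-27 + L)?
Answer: 720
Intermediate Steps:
L = -9 (L = -1*9 = -9)
(-4 - 16)*(-27 + L) = (-4 - 16)*(-27 - 9) = -20*(-36) = 720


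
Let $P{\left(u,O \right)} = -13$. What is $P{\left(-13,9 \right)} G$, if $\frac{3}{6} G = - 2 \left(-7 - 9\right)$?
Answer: $-832$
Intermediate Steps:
$G = 64$ ($G = 2 \left(- 2 \left(-7 - 9\right)\right) = 2 \left(\left(-2\right) \left(-16\right)\right) = 2 \cdot 32 = 64$)
$P{\left(-13,9 \right)} G = \left(-13\right) 64 = -832$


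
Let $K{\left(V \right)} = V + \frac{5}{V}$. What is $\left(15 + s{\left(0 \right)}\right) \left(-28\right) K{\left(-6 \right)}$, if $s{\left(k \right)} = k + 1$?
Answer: $\frac{9184}{3} \approx 3061.3$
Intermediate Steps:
$s{\left(k \right)} = 1 + k$
$\left(15 + s{\left(0 \right)}\right) \left(-28\right) K{\left(-6 \right)} = \left(15 + \left(1 + 0\right)\right) \left(-28\right) \left(-6 + \frac{5}{-6}\right) = \left(15 + 1\right) \left(-28\right) \left(-6 + 5 \left(- \frac{1}{6}\right)\right) = 16 \left(-28\right) \left(-6 - \frac{5}{6}\right) = \left(-448\right) \left(- \frac{41}{6}\right) = \frac{9184}{3}$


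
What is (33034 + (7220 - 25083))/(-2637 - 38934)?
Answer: -5057/13857 ≈ -0.36494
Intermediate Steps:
(33034 + (7220 - 25083))/(-2637 - 38934) = (33034 - 17863)/(-41571) = 15171*(-1/41571) = -5057/13857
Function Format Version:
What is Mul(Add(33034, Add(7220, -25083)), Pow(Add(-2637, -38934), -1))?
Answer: Rational(-5057, 13857) ≈ -0.36494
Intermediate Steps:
Mul(Add(33034, Add(7220, -25083)), Pow(Add(-2637, -38934), -1)) = Mul(Add(33034, -17863), Pow(-41571, -1)) = Mul(15171, Rational(-1, 41571)) = Rational(-5057, 13857)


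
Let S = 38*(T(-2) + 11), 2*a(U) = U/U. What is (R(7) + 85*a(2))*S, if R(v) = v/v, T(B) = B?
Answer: 14877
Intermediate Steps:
a(U) = ½ (a(U) = (U/U)/2 = (½)*1 = ½)
R(v) = 1
S = 342 (S = 38*(-2 + 11) = 38*9 = 342)
(R(7) + 85*a(2))*S = (1 + 85*(½))*342 = (1 + 85/2)*342 = (87/2)*342 = 14877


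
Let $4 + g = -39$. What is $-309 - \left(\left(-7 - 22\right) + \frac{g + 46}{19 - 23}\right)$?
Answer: $- \frac{1117}{4} \approx -279.25$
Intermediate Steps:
$g = -43$ ($g = -4 - 39 = -43$)
$-309 - \left(\left(-7 - 22\right) + \frac{g + 46}{19 - 23}\right) = -309 - \left(\left(-7 - 22\right) + \frac{-43 + 46}{19 - 23}\right) = -309 - \left(-29 + \frac{3}{-4}\right) = -309 - \left(-29 + 3 \left(- \frac{1}{4}\right)\right) = -309 - \left(-29 - \frac{3}{4}\right) = -309 - - \frac{119}{4} = -309 + \frac{119}{4} = - \frac{1117}{4}$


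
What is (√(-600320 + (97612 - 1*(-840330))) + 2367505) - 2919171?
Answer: -551666 + √337622 ≈ -5.5109e+5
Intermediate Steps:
(√(-600320 + (97612 - 1*(-840330))) + 2367505) - 2919171 = (√(-600320 + (97612 + 840330)) + 2367505) - 2919171 = (√(-600320 + 937942) + 2367505) - 2919171 = (√337622 + 2367505) - 2919171 = (2367505 + √337622) - 2919171 = -551666 + √337622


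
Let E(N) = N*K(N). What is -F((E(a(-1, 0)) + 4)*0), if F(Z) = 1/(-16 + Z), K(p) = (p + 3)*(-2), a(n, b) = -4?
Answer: 1/16 ≈ 0.062500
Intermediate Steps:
K(p) = -6 - 2*p (K(p) = (3 + p)*(-2) = -6 - 2*p)
E(N) = N*(-6 - 2*N)
-F((E(a(-1, 0)) + 4)*0) = -1/(-16 + (-2*(-4)*(3 - 4) + 4)*0) = -1/(-16 + (-2*(-4)*(-1) + 4)*0) = -1/(-16 + (-8 + 4)*0) = -1/(-16 - 4*0) = -1/(-16 + 0) = -1/(-16) = -1*(-1/16) = 1/16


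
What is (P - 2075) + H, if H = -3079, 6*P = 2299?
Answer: -28625/6 ≈ -4770.8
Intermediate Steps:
P = 2299/6 (P = (1/6)*2299 = 2299/6 ≈ 383.17)
(P - 2075) + H = (2299/6 - 2075) - 3079 = -10151/6 - 3079 = -28625/6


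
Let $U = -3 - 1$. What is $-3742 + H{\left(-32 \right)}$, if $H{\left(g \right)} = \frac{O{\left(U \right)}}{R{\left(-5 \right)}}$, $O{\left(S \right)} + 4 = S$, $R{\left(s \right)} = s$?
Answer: $- \frac{18702}{5} \approx -3740.4$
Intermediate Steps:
$U = -4$ ($U = -3 - 1 = -4$)
$O{\left(S \right)} = -4 + S$
$H{\left(g \right)} = \frac{8}{5}$ ($H{\left(g \right)} = \frac{-4 - 4}{-5} = \left(-8\right) \left(- \frac{1}{5}\right) = \frac{8}{5}$)
$-3742 + H{\left(-32 \right)} = -3742 + \frac{8}{5} = - \frac{18702}{5}$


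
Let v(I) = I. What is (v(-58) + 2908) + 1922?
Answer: 4772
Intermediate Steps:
(v(-58) + 2908) + 1922 = (-58 + 2908) + 1922 = 2850 + 1922 = 4772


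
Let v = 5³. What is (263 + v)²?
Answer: 150544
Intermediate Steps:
v = 125
(263 + v)² = (263 + 125)² = 388² = 150544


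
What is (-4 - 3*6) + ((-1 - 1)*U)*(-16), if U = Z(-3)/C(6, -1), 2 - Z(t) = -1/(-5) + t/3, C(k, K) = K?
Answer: -558/5 ≈ -111.60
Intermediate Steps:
Z(t) = 9/5 - t/3 (Z(t) = 2 - (-1/(-5) + t/3) = 2 - (-1*(-⅕) + t*(⅓)) = 2 - (⅕ + t/3) = 2 + (-⅕ - t/3) = 9/5 - t/3)
U = -14/5 (U = (9/5 - ⅓*(-3))/(-1) = (9/5 + 1)*(-1) = (14/5)*(-1) = -14/5 ≈ -2.8000)
(-4 - 3*6) + ((-1 - 1)*U)*(-16) = (-4 - 3*6) + ((-1 - 1)*(-14/5))*(-16) = (-4 - 18) - 2*(-14/5)*(-16) = -22 + (28/5)*(-16) = -22 - 448/5 = -558/5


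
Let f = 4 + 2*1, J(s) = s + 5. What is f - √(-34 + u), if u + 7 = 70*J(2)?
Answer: 6 - √449 ≈ -15.190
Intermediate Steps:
J(s) = 5 + s
u = 483 (u = -7 + 70*(5 + 2) = -7 + 70*7 = -7 + 490 = 483)
f = 6 (f = 4 + 2 = 6)
f - √(-34 + u) = 6 - √(-34 + 483) = 6 - √449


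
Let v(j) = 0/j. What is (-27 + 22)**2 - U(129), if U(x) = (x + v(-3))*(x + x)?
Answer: -33257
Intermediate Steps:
v(j) = 0
U(x) = 2*x**2 (U(x) = (x + 0)*(x + x) = x*(2*x) = 2*x**2)
(-27 + 22)**2 - U(129) = (-27 + 22)**2 - 2*129**2 = (-5)**2 - 2*16641 = 25 - 1*33282 = 25 - 33282 = -33257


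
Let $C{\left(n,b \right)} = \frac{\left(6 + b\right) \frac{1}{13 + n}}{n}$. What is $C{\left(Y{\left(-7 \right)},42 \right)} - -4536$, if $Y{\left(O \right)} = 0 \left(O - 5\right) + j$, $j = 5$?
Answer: $\frac{68048}{15} \approx 4536.5$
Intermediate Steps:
$Y{\left(O \right)} = 5$ ($Y{\left(O \right)} = 0 \left(O - 5\right) + 5 = 0 \left(-5 + O\right) + 5 = 0 + 5 = 5$)
$C{\left(n,b \right)} = \frac{6 + b}{n \left(13 + n\right)}$ ($C{\left(n,b \right)} = \frac{\frac{1}{13 + n} \left(6 + b\right)}{n} = \frac{6 + b}{n \left(13 + n\right)}$)
$C{\left(Y{\left(-7 \right)},42 \right)} - -4536 = \frac{6 + 42}{5 \left(13 + 5\right)} - -4536 = \frac{1}{5} \cdot \frac{1}{18} \cdot 48 + 4536 = \frac{8}{15} + 4536 = \frac{68048}{15}$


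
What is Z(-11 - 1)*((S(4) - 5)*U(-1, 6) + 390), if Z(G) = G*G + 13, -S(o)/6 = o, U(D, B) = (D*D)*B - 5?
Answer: 56677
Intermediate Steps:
U(D, B) = -5 + B*D**2 (U(D, B) = D**2*B - 5 = B*D**2 - 5 = -5 + B*D**2)
S(o) = -6*o
Z(G) = 13 + G**2 (Z(G) = G**2 + 13 = 13 + G**2)
Z(-11 - 1)*((S(4) - 5)*U(-1, 6) + 390) = (13 + (-11 - 1)**2)*((-6*4 - 5)*(-5 + 6*(-1)**2) + 390) = (13 + (-12)**2)*((-24 - 5)*(-5 + 6*1) + 390) = (13 + 144)*(-29*(-5 + 6) + 390) = 157*(-29*1 + 390) = 157*(-29 + 390) = 157*361 = 56677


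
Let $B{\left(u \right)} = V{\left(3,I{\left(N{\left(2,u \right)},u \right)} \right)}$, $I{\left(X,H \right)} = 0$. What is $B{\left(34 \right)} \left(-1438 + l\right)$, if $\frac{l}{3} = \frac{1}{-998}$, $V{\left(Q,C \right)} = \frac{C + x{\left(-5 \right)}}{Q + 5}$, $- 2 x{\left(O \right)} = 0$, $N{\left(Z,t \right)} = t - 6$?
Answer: $0$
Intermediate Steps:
$N{\left(Z,t \right)} = -6 + t$ ($N{\left(Z,t \right)} = t - 6 = -6 + t$)
$x{\left(O \right)} = 0$ ($x{\left(O \right)} = \left(- \frac{1}{2}\right) 0 = 0$)
$V{\left(Q,C \right)} = \frac{C}{5 + Q}$ ($V{\left(Q,C \right)} = \frac{C + 0}{Q + 5} = \frac{C}{5 + Q}$)
$B{\left(u \right)} = 0$ ($B{\left(u \right)} = \frac{0}{5 + 3} = \frac{0}{8} = 0 \cdot \frac{1}{8} = 0$)
$l = - \frac{3}{998}$ ($l = \frac{3}{-998} = 3 \left(- \frac{1}{998}\right) = - \frac{3}{998} \approx -0.003006$)
$B{\left(34 \right)} \left(-1438 + l\right) = 0 \left(-1438 - \frac{3}{998}\right) = 0 \left(- \frac{1435127}{998}\right) = 0$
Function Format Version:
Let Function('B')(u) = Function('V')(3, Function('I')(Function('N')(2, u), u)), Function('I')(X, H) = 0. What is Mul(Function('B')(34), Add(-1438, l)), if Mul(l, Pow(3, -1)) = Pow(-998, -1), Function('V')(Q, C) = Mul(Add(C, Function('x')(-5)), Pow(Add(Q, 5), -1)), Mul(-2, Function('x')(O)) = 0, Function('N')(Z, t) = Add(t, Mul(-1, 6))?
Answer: 0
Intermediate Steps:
Function('N')(Z, t) = Add(-6, t) (Function('N')(Z, t) = Add(t, -6) = Add(-6, t))
Function('x')(O) = 0 (Function('x')(O) = Mul(Rational(-1, 2), 0) = 0)
Function('V')(Q, C) = Mul(C, Pow(Add(5, Q), -1)) (Function('V')(Q, C) = Mul(Add(C, 0), Pow(Add(Q, 5), -1)) = Mul(C, Pow(Add(5, Q), -1)))
Function('B')(u) = 0 (Function('B')(u) = Mul(0, Pow(Add(5, 3), -1)) = Mul(0, Pow(8, -1)) = Mul(0, Rational(1, 8)) = 0)
l = Rational(-3, 998) (l = Mul(3, Pow(-998, -1)) = Mul(3, Rational(-1, 998)) = Rational(-3, 998) ≈ -0.0030060)
Mul(Function('B')(34), Add(-1438, l)) = Mul(0, Add(-1438, Rational(-3, 998))) = Mul(0, Rational(-1435127, 998)) = 0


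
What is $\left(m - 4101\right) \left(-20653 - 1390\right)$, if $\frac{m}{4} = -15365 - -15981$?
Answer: $36084391$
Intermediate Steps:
$m = 2464$ ($m = 4 \left(-15365 - -15981\right) = 4 \left(-15365 + 15981\right) = 4 \cdot 616 = 2464$)
$\left(m - 4101\right) \left(-20653 - 1390\right) = \left(2464 - 4101\right) \left(-20653 - 1390\right) = \left(-1637\right) \left(-22043\right) = 36084391$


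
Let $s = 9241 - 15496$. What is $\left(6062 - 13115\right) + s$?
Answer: $-13308$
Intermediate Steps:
$s = -6255$ ($s = 9241 - 15496 = -6255$)
$\left(6062 - 13115\right) + s = \left(6062 - 13115\right) - 6255 = -7053 - 6255 = -13308$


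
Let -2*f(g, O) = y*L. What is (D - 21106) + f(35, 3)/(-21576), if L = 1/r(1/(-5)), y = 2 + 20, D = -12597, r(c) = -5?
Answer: -3635879651/107880 ≈ -33703.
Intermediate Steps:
y = 22
L = -⅕ (L = 1/(-5) = -⅕ ≈ -0.20000)
f(g, O) = 11/5 (f(g, O) = -11*(-1)/5 = -½*(-22/5) = 11/5)
(D - 21106) + f(35, 3)/(-21576) = (-12597 - 21106) + (11/5)/(-21576) = -33703 + (11/5)*(-1/21576) = -33703 - 11/107880 = -3635879651/107880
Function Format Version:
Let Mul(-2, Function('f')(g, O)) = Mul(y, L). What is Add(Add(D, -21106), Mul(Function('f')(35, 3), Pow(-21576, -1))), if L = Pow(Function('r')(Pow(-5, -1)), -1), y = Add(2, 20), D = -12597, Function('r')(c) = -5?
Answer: Rational(-3635879651, 107880) ≈ -33703.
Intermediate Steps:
y = 22
L = Rational(-1, 5) (L = Pow(-5, -1) = Rational(-1, 5) ≈ -0.20000)
Function('f')(g, O) = Rational(11, 5) (Function('f')(g, O) = Mul(Rational(-1, 2), Mul(22, Rational(-1, 5))) = Mul(Rational(-1, 2), Rational(-22, 5)) = Rational(11, 5))
Add(Add(D, -21106), Mul(Function('f')(35, 3), Pow(-21576, -1))) = Add(Add(-12597, -21106), Mul(Rational(11, 5), Pow(-21576, -1))) = Add(-33703, Mul(Rational(11, 5), Rational(-1, 21576))) = Add(-33703, Rational(-11, 107880)) = Rational(-3635879651, 107880)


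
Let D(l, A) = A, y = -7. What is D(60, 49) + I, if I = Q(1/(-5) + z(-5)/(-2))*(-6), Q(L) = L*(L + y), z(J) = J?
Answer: 5693/50 ≈ 113.86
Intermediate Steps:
Q(L) = L*(-7 + L) (Q(L) = L*(L - 7) = L*(-7 + L))
I = 3243/50 (I = ((1/(-5) - 5/(-2))*(-7 + (1/(-5) - 5/(-2))))*(-6) = ((1*(-1/5) - 5*(-1/2))*(-7 + (1*(-1/5) - 5*(-1/2))))*(-6) = ((-1/5 + 5/2)*(-7 + (-1/5 + 5/2)))*(-6) = (23*(-7 + 23/10)/10)*(-6) = ((23/10)*(-47/10))*(-6) = -1081/100*(-6) = 3243/50 ≈ 64.860)
D(60, 49) + I = 49 + 3243/50 = 5693/50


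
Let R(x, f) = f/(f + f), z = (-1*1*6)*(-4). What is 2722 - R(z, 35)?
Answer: 5443/2 ≈ 2721.5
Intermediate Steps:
z = 24 (z = -1*6*(-4) = -6*(-4) = 24)
R(x, f) = ½ (R(x, f) = f/((2*f)) = (1/(2*f))*f = ½)
2722 - R(z, 35) = 2722 - 1*½ = 2722 - ½ = 5443/2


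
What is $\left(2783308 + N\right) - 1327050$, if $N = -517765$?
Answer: $938493$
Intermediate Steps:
$\left(2783308 + N\right) - 1327050 = \left(2783308 - 517765\right) - 1327050 = 2265543 - 1327050 = 938493$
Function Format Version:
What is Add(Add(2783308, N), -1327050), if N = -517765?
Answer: 938493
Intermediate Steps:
Add(Add(2783308, N), -1327050) = Add(Add(2783308, -517765), -1327050) = Add(2265543, -1327050) = 938493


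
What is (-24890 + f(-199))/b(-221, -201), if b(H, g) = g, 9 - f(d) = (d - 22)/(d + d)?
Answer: 3300953/26666 ≈ 123.79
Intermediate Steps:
f(d) = 9 - (-22 + d)/(2*d) (f(d) = 9 - (d - 22)/(d + d) = 9 - (-22 + d)/(2*d))
(-24890 + f(-199))/b(-221, -201) = (-24890 + (17/2 + 11/(-199)))/(-201) = (-24890 + (17/2 + 11*(-1/199)))*(-1/201) = (-24890 + (17/2 - 11/199))*(-1/201) = (-24890 + 3361/398)*(-1/201) = -9902859/398*(-1/201) = 3300953/26666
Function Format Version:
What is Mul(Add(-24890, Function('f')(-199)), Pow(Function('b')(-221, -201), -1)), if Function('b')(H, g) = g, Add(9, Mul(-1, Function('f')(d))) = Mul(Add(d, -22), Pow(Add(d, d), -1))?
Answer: Rational(3300953, 26666) ≈ 123.79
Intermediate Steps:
Function('f')(d) = Add(9, Mul(Rational(-1, 2), Pow(d, -1), Add(-22, d))) (Function('f')(d) = Add(9, Mul(-1, Mul(Add(d, -22), Pow(Add(d, d), -1)))) = Add(9, Mul(-1, Mul(Add(-22, d), Pow(Mul(2, d), -1)))) = Add(9, Mul(-1, Mul(Add(-22, d), Mul(Rational(1, 2), Pow(d, -1))))) = Add(9, Mul(-1, Mul(Rational(1, 2), Pow(d, -1), Add(-22, d)))) = Add(9, Mul(Rational(-1, 2), Pow(d, -1), Add(-22, d))))
Mul(Add(-24890, Function('f')(-199)), Pow(Function('b')(-221, -201), -1)) = Mul(Add(-24890, Add(Rational(17, 2), Mul(11, Pow(-199, -1)))), Pow(-201, -1)) = Mul(Add(-24890, Add(Rational(17, 2), Mul(11, Rational(-1, 199)))), Rational(-1, 201)) = Mul(Add(-24890, Add(Rational(17, 2), Rational(-11, 199))), Rational(-1, 201)) = Mul(Add(-24890, Rational(3361, 398)), Rational(-1, 201)) = Mul(Rational(-9902859, 398), Rational(-1, 201)) = Rational(3300953, 26666)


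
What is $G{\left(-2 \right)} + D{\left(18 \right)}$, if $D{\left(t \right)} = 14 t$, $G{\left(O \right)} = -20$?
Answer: $232$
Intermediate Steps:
$G{\left(-2 \right)} + D{\left(18 \right)} = -20 + 14 \cdot 18 = -20 + 252 = 232$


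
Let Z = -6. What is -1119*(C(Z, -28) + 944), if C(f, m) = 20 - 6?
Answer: -1072002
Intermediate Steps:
C(f, m) = 14
-1119*(C(Z, -28) + 944) = -1119*(14 + 944) = -1119*958 = -1072002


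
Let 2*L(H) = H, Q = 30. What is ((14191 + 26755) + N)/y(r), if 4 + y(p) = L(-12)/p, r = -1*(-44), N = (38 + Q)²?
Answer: -143220/13 ≈ -11017.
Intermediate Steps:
L(H) = H/2
N = 4624 (N = (38 + 30)² = 68² = 4624)
r = 44
y(p) = -4 - 6/p (y(p) = -4 + ((½)*(-12))/p = -4 - 6/p)
((14191 + 26755) + N)/y(r) = ((14191 + 26755) + 4624)/(-4 - 6/44) = (40946 + 4624)/(-4 - 6*1/44) = 45570/(-4 - 3/22) = 45570/(-91/22) = 45570*(-22/91) = -143220/13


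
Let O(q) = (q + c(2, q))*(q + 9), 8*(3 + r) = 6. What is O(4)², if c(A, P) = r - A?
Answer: 169/16 ≈ 10.563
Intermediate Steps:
r = -9/4 (r = -3 + (⅛)*6 = -3 + ¾ = -9/4 ≈ -2.2500)
c(A, P) = -9/4 - A
O(q) = (9 + q)*(-17/4 + q) (O(q) = (q + (-9/4 - 1*2))*(q + 9) = (q + (-9/4 - 2))*(9 + q) = (q - 17/4)*(9 + q) = (-17/4 + q)*(9 + q) = (9 + q)*(-17/4 + q))
O(4)² = (-153/4 + 4² + (19/4)*4)² = (-153/4 + 16 + 19)² = (-13/4)² = 169/16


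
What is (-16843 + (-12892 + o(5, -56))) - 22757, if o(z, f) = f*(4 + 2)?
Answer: -52828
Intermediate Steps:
o(z, f) = 6*f (o(z, f) = f*6 = 6*f)
(-16843 + (-12892 + o(5, -56))) - 22757 = (-16843 + (-12892 + 6*(-56))) - 22757 = (-16843 + (-12892 - 336)) - 22757 = (-16843 - 13228) - 22757 = -30071 - 22757 = -52828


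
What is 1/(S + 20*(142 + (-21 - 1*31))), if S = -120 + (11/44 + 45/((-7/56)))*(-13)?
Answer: 4/25427 ≈ 0.00015731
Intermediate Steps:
S = 18227/4 (S = -120 + (11*(1/44) + 45/((-7*1/56)))*(-13) = -120 + (¼ + 45/(-⅛))*(-13) = -120 + (¼ + 45*(-8))*(-13) = -120 + (¼ - 360)*(-13) = -120 - 1439/4*(-13) = -120 + 18707/4 = 18227/4 ≈ 4556.8)
1/(S + 20*(142 + (-21 - 1*31))) = 1/(18227/4 + 20*(142 + (-21 - 1*31))) = 1/(18227/4 + 20*(142 + (-21 - 31))) = 1/(18227/4 + 20*(142 - 52)) = 1/(18227/4 + 20*90) = 1/(18227/4 + 1800) = 1/(25427/4) = 4/25427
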